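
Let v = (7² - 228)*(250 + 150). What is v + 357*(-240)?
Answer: -157280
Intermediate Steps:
v = -71600 (v = (49 - 228)*400 = -179*400 = -71600)
v + 357*(-240) = -71600 + 357*(-240) = -71600 - 85680 = -157280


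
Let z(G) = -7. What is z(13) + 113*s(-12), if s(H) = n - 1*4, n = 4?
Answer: -7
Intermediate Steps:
s(H) = 0 (s(H) = 4 - 1*4 = 4 - 4 = 0)
z(13) + 113*s(-12) = -7 + 113*0 = -7 + 0 = -7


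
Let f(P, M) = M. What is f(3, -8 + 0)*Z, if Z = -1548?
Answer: 12384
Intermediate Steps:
f(3, -8 + 0)*Z = (-8 + 0)*(-1548) = -8*(-1548) = 12384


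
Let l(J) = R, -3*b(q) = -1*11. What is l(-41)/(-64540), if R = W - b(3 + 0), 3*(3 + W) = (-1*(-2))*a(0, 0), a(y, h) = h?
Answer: 1/9681 ≈ 0.00010330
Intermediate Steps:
W = -3 (W = -3 + (-1*(-2)*0)/3 = -3 + (2*0)/3 = -3 + (1/3)*0 = -3 + 0 = -3)
b(q) = 11/3 (b(q) = -(-1)*11/3 = -1/3*(-11) = 11/3)
R = -20/3 (R = -3 - 1*11/3 = -3 - 11/3 = -20/3 ≈ -6.6667)
l(J) = -20/3
l(-41)/(-64540) = -20/3/(-64540) = -20/3*(-1/64540) = 1/9681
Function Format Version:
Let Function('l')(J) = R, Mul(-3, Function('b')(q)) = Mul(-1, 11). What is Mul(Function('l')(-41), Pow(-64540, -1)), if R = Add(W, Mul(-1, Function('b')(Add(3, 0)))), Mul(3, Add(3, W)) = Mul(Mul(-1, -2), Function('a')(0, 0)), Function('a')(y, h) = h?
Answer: Rational(1, 9681) ≈ 0.00010330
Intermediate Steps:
W = -3 (W = Add(-3, Mul(Rational(1, 3), Mul(Mul(-1, -2), 0))) = Add(-3, Mul(Rational(1, 3), Mul(2, 0))) = Add(-3, Mul(Rational(1, 3), 0)) = Add(-3, 0) = -3)
Function('b')(q) = Rational(11, 3) (Function('b')(q) = Mul(Rational(-1, 3), Mul(-1, 11)) = Mul(Rational(-1, 3), -11) = Rational(11, 3))
R = Rational(-20, 3) (R = Add(-3, Mul(-1, Rational(11, 3))) = Add(-3, Rational(-11, 3)) = Rational(-20, 3) ≈ -6.6667)
Function('l')(J) = Rational(-20, 3)
Mul(Function('l')(-41), Pow(-64540, -1)) = Mul(Rational(-20, 3), Pow(-64540, -1)) = Mul(Rational(-20, 3), Rational(-1, 64540)) = Rational(1, 9681)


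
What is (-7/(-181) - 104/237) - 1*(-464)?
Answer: 19887043/42897 ≈ 463.60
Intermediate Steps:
(-7/(-181) - 104/237) - 1*(-464) = (-7*(-1/181) - 104*1/237) + 464 = (7/181 - 104/237) + 464 = -17165/42897 + 464 = 19887043/42897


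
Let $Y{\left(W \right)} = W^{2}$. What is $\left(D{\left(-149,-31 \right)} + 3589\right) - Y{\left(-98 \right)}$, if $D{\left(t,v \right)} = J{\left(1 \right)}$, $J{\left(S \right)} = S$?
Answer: $-6014$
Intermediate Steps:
$D{\left(t,v \right)} = 1$
$\left(D{\left(-149,-31 \right)} + 3589\right) - Y{\left(-98 \right)} = \left(1 + 3589\right) - \left(-98\right)^{2} = 3590 - 9604 = -6014$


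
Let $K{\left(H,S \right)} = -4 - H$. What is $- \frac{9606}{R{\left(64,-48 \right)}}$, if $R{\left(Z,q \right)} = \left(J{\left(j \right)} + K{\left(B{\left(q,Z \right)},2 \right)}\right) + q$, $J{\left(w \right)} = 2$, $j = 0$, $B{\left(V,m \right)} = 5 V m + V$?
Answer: $- \frac{4803}{7679} \approx -0.62547$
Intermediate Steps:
$B{\left(V,m \right)} = V + 5 V m$ ($B{\left(V,m \right)} = 5 V m + V = V + 5 V m$)
$R{\left(Z,q \right)} = -2 + q - q \left(1 + 5 Z\right)$ ($R{\left(Z,q \right)} = \left(2 - \left(4 + q \left(1 + 5 Z\right)\right)\right) + q = \left(-2 - q \left(1 + 5 Z\right)\right) + q = -2 + q - q \left(1 + 5 Z\right)$)
$- \frac{9606}{R{\left(64,-48 \right)}} = - \frac{9606}{-2 - 320 \left(-48\right)} = - \frac{9606}{-2 + 15360} = - \frac{9606}{15358} = \left(-9606\right) \frac{1}{15358} = - \frac{4803}{7679}$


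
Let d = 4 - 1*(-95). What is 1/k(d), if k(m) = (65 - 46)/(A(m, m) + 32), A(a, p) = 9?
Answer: 41/19 ≈ 2.1579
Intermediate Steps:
d = 99 (d = 4 + 95 = 99)
k(m) = 19/41 (k(m) = (65 - 46)/(9 + 32) = 19/41)
1/k(d) = 1/(19/41) = 41/19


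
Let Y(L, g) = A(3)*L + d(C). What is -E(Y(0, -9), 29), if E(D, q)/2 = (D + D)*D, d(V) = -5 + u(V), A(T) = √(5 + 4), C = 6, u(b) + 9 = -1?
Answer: -900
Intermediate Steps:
u(b) = -10 (u(b) = -9 - 1 = -10)
A(T) = 3 (A(T) = √9 = 3)
d(V) = -15 (d(V) = -5 - 10 = -15)
Y(L, g) = -15 + 3*L (Y(L, g) = 3*L - 15 = -15 + 3*L)
E(D, q) = 4*D² (E(D, q) = 2*((D + D)*D) = 2*((2*D)*D) = 2*(2*D²) = 4*D²)
-E(Y(0, -9), 29) = -4*(-15 + 3*0)² = -4*(-15 + 0)² = -4*(-15)² = -4*225 = -1*900 = -900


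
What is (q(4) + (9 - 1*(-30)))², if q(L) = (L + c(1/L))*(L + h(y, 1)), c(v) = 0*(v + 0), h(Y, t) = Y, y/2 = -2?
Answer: 1521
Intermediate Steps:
y = -4 (y = 2*(-2) = -4)
c(v) = 0 (c(v) = 0*v = 0)
q(L) = L*(-4 + L) (q(L) = (L + 0)*(L - 4) = L*(-4 + L))
(q(4) + (9 - 1*(-30)))² = (4*(-4 + 4) + (9 - 1*(-30)))² = (4*0 + (9 + 30))² = (0 + 39)² = 39² = 1521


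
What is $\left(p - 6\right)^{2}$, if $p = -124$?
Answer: $16900$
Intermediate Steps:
$\left(p - 6\right)^{2} = \left(-124 - 6\right)^{2} = \left(-130\right)^{2} = 16900$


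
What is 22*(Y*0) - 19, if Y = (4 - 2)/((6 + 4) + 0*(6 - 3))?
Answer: -19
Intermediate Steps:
Y = ⅕ (Y = 2/(10 + 0*3) = 2/(10 + 0) = 2/10 = 2*(⅒) = ⅕ ≈ 0.20000)
22*(Y*0) - 19 = 22*((⅕)*0) - 19 = 22*0 - 19 = 0 - 19 = -19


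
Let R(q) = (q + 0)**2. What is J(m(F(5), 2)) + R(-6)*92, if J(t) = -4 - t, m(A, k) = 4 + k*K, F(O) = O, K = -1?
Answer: 3306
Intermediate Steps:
m(A, k) = 4 - k (m(A, k) = 4 + k*(-1) = 4 - k)
R(q) = q**2
J(m(F(5), 2)) + R(-6)*92 = (-4 - (4 - 1*2)) + (-6)**2*92 = (-4 - (4 - 2)) + 36*92 = (-4 - 1*2) + 3312 = (-4 - 2) + 3312 = -6 + 3312 = 3306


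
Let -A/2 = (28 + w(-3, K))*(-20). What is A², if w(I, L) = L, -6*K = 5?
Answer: 10627600/9 ≈ 1.1808e+6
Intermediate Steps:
K = -⅚ (K = -⅙*5 = -⅚ ≈ -0.83333)
A = 3260/3 (A = -2*(28 - ⅚)*(-20) = -163*(-20)/3 = -2*(-1630/3) = 3260/3 ≈ 1086.7)
A² = (3260/3)² = 10627600/9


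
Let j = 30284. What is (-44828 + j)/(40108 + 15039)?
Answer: -14544/55147 ≈ -0.26373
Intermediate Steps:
(-44828 + j)/(40108 + 15039) = (-44828 + 30284)/(40108 + 15039) = -14544/55147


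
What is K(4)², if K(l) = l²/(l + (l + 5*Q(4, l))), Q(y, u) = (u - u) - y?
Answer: 16/9 ≈ 1.7778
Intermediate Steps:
Q(y, u) = -y (Q(y, u) = 0 - y = -y)
K(l) = l²/(-20 + 2*l) (K(l) = l²/(l + (l + 5*(-1*4))) = l²/(l + (l + 5*(-4))) = l²/(l + (l - 20)) = l²/(l + (-20 + l)) = l²/(-20 + 2*l))
K(4)² = ((½)*4²/(-10 + 4))² = ((½)*16/(-6))² = ((½)*16*(-⅙))² = (-4/3)² = 16/9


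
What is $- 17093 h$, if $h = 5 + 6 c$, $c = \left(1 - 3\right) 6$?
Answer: $1145231$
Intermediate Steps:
$c = -12$ ($c = \left(-2\right) 6 = -12$)
$h = -67$ ($h = 5 + 6 \left(-12\right) = 5 - 72 = -67$)
$- 17093 h = \left(-17093\right) \left(-67\right) = 1145231$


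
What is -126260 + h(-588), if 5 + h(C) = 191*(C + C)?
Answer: -350881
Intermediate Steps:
h(C) = -5 + 382*C (h(C) = -5 + 191*(C + C) = -5 + 191*(2*C) = -5 + 382*C)
-126260 + h(-588) = -126260 + (-5 + 382*(-588)) = -126260 + (-5 - 224616) = -126260 - 224621 = -350881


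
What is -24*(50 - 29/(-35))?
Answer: -42696/35 ≈ -1219.9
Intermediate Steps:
-24*(50 - 29/(-35)) = -24*(50 - 29*(-1/35)) = -24*(50 + 29/35) = -24*1779/35 = -42696/35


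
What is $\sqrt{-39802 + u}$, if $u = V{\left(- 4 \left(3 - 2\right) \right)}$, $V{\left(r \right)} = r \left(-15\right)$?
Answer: $i \sqrt{39742} \approx 199.35 i$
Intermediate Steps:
$V{\left(r \right)} = - 15 r$
$u = 60$ ($u = - 15 \left(- 4 \left(3 - 2\right)\right) = - 15 \left(\left(-4\right) 1\right) = \left(-15\right) \left(-4\right) = 60$)
$\sqrt{-39802 + u} = \sqrt{-39802 + 60} = \sqrt{-39742} = i \sqrt{39742}$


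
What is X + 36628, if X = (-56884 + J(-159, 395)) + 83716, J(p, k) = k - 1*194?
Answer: 63661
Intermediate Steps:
J(p, k) = -194 + k (J(p, k) = k - 194 = -194 + k)
X = 27033 (X = (-56884 + (-194 + 395)) + 83716 = (-56884 + 201) + 83716 = -56683 + 83716 = 27033)
X + 36628 = 27033 + 36628 = 63661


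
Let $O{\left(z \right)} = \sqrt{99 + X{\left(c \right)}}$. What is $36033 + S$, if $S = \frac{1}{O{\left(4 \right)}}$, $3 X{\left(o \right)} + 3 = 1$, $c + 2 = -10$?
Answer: $36033 + \frac{\sqrt{885}}{295} \approx 36033.0$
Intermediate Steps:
$c = -12$ ($c = -2 - 10 = -12$)
$X{\left(o \right)} = - \frac{2}{3}$ ($X{\left(o \right)} = -1 + \frac{1}{3} \cdot 1 = -1 + \frac{1}{3} = - \frac{2}{3}$)
$O{\left(z \right)} = \frac{\sqrt{885}}{3}$ ($O{\left(z \right)} = \sqrt{99 - \frac{2}{3}} = \sqrt{\frac{295}{3}} = \frac{\sqrt{885}}{3}$)
$S = \frac{\sqrt{885}}{295}$ ($S = \frac{1}{\frac{1}{3} \sqrt{885}} = \frac{\sqrt{885}}{295} \approx 0.10084$)
$36033 + S = 36033 + \frac{\sqrt{885}}{295}$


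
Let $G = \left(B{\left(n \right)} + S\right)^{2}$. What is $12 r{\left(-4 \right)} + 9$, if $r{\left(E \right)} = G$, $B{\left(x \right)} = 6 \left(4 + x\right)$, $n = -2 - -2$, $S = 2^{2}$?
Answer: $9417$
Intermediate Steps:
$S = 4$
$n = 0$ ($n = -2 + 2 = 0$)
$B{\left(x \right)} = 24 + 6 x$
$G = 784$ ($G = \left(\left(24 + 6 \cdot 0\right) + 4\right)^{2} = \left(\left(24 + 0\right) + 4\right)^{2} = \left(24 + 4\right)^{2} = 28^{2} = 784$)
$r{\left(E \right)} = 784$
$12 r{\left(-4 \right)} + 9 = 12 \cdot 784 + 9 = 9408 + 9 = 9417$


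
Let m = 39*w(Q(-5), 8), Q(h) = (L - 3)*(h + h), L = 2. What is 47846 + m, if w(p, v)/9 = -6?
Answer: 45740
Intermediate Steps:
Q(h) = -2*h (Q(h) = (2 - 3)*(h + h) = -2*h)
w(p, v) = -54 (w(p, v) = 9*(-6) = -54)
m = -2106 (m = 39*(-54) = -2106)
47846 + m = 47846 - 2106 = 45740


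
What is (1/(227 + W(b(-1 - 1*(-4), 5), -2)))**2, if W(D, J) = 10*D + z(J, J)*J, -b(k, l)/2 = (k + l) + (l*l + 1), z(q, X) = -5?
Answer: 1/196249 ≈ 5.0956e-6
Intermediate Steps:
b(k, l) = -2 - 2*k - 2*l - 2*l**2 (b(k, l) = -2*((k + l) + (l*l + 1)) = -2*((k + l) + (l**2 + 1)) = -2*((k + l) + (1 + l**2)) = -2*(1 + k + l + l**2) = -2 - 2*k - 2*l - 2*l**2)
W(D, J) = -5*J + 10*D (W(D, J) = 10*D - 5*J = -5*J + 10*D)
(1/(227 + W(b(-1 - 1*(-4), 5), -2)))**2 = (1/(227 + (-5*(-2) + 10*(-2 - 2*(-1 - 1*(-4)) - 2*5 - 2*5**2))))**2 = (1/(227 + (10 + 10*(-2 - 2*(-1 + 4) - 10 - 2*25))))**2 = (1/(227 + (10 + 10*(-2 - 2*3 - 10 - 50))))**2 = (1/(227 + (10 + 10*(-2 - 6 - 10 - 50))))**2 = (1/(227 + (10 + 10*(-68))))**2 = (1/(227 + (10 - 680)))**2 = (1/(227 - 670))**2 = (1/(-443))**2 = (-1/443)**2 = 1/196249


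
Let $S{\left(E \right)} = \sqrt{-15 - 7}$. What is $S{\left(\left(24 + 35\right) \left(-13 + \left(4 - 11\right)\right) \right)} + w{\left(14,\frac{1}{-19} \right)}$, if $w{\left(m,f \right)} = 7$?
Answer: $7 + i \sqrt{22} \approx 7.0 + 4.6904 i$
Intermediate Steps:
$S{\left(E \right)} = i \sqrt{22}$ ($S{\left(E \right)} = \sqrt{-22} = i \sqrt{22}$)
$S{\left(\left(24 + 35\right) \left(-13 + \left(4 - 11\right)\right) \right)} + w{\left(14,\frac{1}{-19} \right)} = i \sqrt{22} + 7 = 7 + i \sqrt{22}$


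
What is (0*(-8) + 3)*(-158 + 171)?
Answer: 39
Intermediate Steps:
(0*(-8) + 3)*(-158 + 171) = (0 + 3)*13 = 3*13 = 39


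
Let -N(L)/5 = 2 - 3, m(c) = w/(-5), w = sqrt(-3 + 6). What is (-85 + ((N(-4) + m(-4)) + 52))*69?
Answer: -1932 - 69*sqrt(3)/5 ≈ -1955.9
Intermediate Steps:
w = sqrt(3) ≈ 1.7320
m(c) = -sqrt(3)/5 (m(c) = sqrt(3)/(-5) = sqrt(3)*(-1/5) = -sqrt(3)/5)
N(L) = 5 (N(L) = -5*(2 - 3) = -5*(-1) = 5)
(-85 + ((N(-4) + m(-4)) + 52))*69 = (-85 + ((5 - sqrt(3)/5) + 52))*69 = (-85 + (57 - sqrt(3)/5))*69 = (-28 - sqrt(3)/5)*69 = -1932 - 69*sqrt(3)/5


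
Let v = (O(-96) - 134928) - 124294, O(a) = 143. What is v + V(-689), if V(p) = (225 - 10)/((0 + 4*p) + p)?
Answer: -178505474/689 ≈ -2.5908e+5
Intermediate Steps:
v = -259079 (v = (143 - 134928) - 124294 = -134785 - 124294 = -259079)
V(p) = 43/p (V(p) = 215/(4*p + p) = 215/((5*p)) = 215*(1/(5*p)) = 43/p)
v + V(-689) = -259079 + 43/(-689) = -259079 + 43*(-1/689) = -259079 - 43/689 = -178505474/689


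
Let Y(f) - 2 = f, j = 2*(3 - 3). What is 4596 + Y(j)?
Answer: 4598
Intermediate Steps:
j = 0 (j = 2*0 = 0)
Y(f) = 2 + f
4596 + Y(j) = 4596 + (2 + 0) = 4596 + 2 = 4598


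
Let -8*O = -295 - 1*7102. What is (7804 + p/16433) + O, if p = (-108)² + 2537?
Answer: 1147613565/131464 ≈ 8729.5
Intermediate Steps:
O = 7397/8 (O = -(-295 - 1*7102)/8 = -(-295 - 7102)/8 = -⅛*(-7397) = 7397/8 ≈ 924.63)
p = 14201 (p = 11664 + 2537 = 14201)
(7804 + p/16433) + O = (7804 + 14201/16433) + 7397/8 = 128257333/16433 + 7397/8 = 1147613565/131464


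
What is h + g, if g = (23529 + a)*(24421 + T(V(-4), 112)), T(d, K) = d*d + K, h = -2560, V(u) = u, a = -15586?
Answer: 194990147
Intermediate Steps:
T(d, K) = K + d² (T(d, K) = d² + K = K + d²)
g = 194992707 (g = (23529 - 15586)*(24421 + (112 + (-4)²)) = 7943*(24421 + (112 + 16)) = 7943*(24421 + 128) = 7943*24549 = 194992707)
h + g = -2560 + 194992707 = 194990147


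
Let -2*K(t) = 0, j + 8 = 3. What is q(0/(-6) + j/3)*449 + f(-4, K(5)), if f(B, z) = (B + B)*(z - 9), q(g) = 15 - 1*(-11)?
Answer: 11746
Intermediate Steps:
j = -5 (j = -8 + 3 = -5)
K(t) = 0 (K(t) = -½*0 = 0)
q(g) = 26 (q(g) = 15 + 11 = 26)
f(B, z) = 2*B*(-9 + z) (f(B, z) = (2*B)*(-9 + z) = 2*B*(-9 + z))
q(0/(-6) + j/3)*449 + f(-4, K(5)) = 26*449 + 2*(-4)*(-9 + 0) = 11674 + 2*(-4)*(-9) = 11674 + 72 = 11746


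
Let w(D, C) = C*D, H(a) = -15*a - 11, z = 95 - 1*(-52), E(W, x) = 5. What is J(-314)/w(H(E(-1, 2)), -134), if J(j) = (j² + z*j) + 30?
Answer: 13117/2881 ≈ 4.5529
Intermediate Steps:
z = 147 (z = 95 + 52 = 147)
H(a) = -11 - 15*a
J(j) = 30 + j² + 147*j (J(j) = (j² + 147*j) + 30 = 30 + j² + 147*j)
J(-314)/w(H(E(-1, 2)), -134) = (30 + (-314)² + 147*(-314))/((-134*(-11 - 15*5))) = (30 + 98596 - 46158)/((-134*(-11 - 75))) = 52468/((-134*(-86))) = 52468/11524 = 52468*(1/11524) = 13117/2881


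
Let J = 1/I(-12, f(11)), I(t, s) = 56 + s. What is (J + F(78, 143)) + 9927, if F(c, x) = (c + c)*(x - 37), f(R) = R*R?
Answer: 4683952/177 ≈ 26463.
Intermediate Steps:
f(R) = R**2
F(c, x) = 2*c*(-37 + x) (F(c, x) = (2*c)*(-37 + x) = 2*c*(-37 + x))
J = 1/177 (J = 1/(56 + 11**2) = 1/(56 + 121) = 1/177 ≈ 0.0056497)
(J + F(78, 143)) + 9927 = (1/177 + 2*78*(-37 + 143)) + 9927 = (1/177 + 2*78*106) + 9927 = (1/177 + 16536) + 9927 = 2926873/177 + 9927 = 4683952/177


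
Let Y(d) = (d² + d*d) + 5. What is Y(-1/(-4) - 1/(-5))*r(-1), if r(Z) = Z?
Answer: -1081/200 ≈ -5.4050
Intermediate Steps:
Y(d) = 5 + 2*d² (Y(d) = (d² + d²) + 5 = 2*d² + 5 = 5 + 2*d²)
Y(-1/(-4) - 1/(-5))*r(-1) = (5 + 2*(-1/(-4) - 1/(-5))²)*(-1) = (5 + 2*(-1*(-¼) - 1*(-⅕))²)*(-1) = (5 + 2*(¼ + ⅕)²)*(-1) = (5 + 2*(9/20)²)*(-1) = (5 + 2*(81/400))*(-1) = (5 + 81/200)*(-1) = (1081/200)*(-1) = -1081/200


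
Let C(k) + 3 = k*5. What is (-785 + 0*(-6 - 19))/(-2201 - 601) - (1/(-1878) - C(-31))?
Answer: -69161968/438513 ≈ -157.72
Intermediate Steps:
C(k) = -3 + 5*k (C(k) = -3 + k*5 = -3 + 5*k)
(-785 + 0*(-6 - 19))/(-2201 - 601) - (1/(-1878) - C(-31)) = (-785 + 0*(-6 - 19))/(-2201 - 601) - (1/(-1878) - (-3 + 5*(-31))) = (-785 + 0*(-25))/(-2802) - (-1/1878 - (-3 - 155)) = (-785 + 0)*(-1/2802) - (-1/1878 - 1*(-158)) = -785*(-1/2802) - (-1/1878 + 158) = 785/2802 - 1*296723/1878 = 785/2802 - 296723/1878 = -69161968/438513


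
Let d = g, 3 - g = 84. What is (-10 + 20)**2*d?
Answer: -8100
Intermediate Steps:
g = -81 (g = 3 - 1*84 = 3 - 84 = -81)
d = -81
(-10 + 20)**2*d = (-10 + 20)**2*(-81) = 10**2*(-81) = 100*(-81) = -8100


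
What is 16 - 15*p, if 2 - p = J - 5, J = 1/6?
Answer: -173/2 ≈ -86.500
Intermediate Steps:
J = ⅙ ≈ 0.16667
p = 41/6 (p = 2 - (⅙ - 5) = 2 - 1*(-29/6) = 2 + 29/6 = 41/6 ≈ 6.8333)
16 - 15*p = 16 - 15*41/6 = 16 - 205/2 = -173/2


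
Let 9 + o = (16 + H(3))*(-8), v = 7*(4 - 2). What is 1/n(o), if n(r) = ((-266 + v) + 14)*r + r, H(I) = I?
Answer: 1/38157 ≈ 2.6208e-5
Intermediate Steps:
v = 14 (v = 7*2 = 14)
o = -161 (o = -9 + (16 + 3)*(-8) = -9 + 19*(-8) = -9 - 152 = -161)
n(r) = -237*r (n(r) = ((-266 + 14) + 14)*r + r = (-252 + 14)*r + r = -238*r + r = -237*r)
1/n(o) = 1/(-237*(-161)) = 1/38157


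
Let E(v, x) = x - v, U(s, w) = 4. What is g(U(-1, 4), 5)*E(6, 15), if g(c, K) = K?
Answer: 45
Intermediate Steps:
g(U(-1, 4), 5)*E(6, 15) = 5*(15 - 1*6) = 5*(15 - 6) = 5*9 = 45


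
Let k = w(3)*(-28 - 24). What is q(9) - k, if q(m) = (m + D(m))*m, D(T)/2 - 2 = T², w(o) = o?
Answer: 1731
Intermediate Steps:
D(T) = 4 + 2*T²
k = -156 (k = 3*(-28 - 24) = 3*(-52) = -156)
q(m) = m*(4 + m + 2*m²) (q(m) = (m + (4 + 2*m²))*m = (4 + m + 2*m²)*m = m*(4 + m + 2*m²))
q(9) - k = 9*(4 + 9 + 2*9²) - 1*(-156) = 9*(4 + 9 + 2*81) + 156 = 9*(4 + 9 + 162) + 156 = 9*175 + 156 = 1575 + 156 = 1731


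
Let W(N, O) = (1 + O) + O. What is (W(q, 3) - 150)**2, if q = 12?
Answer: 20449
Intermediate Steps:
W(N, O) = 1 + 2*O
(W(q, 3) - 150)**2 = ((1 + 2*3) - 150)**2 = ((1 + 6) - 150)**2 = (7 - 150)**2 = (-143)**2 = 20449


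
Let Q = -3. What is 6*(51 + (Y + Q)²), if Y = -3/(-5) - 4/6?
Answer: 27182/75 ≈ 362.43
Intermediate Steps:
Y = -1/15 (Y = -3*(-⅕) - 4*⅙ = ⅗ - ⅔ = -1/15 ≈ -0.066667)
6*(51 + (Y + Q)²) = 6*(51 + (-1/15 - 3)²) = 6*(51 + (-46/15)²) = 6*(51 + 2116/225) = 6*(13591/225) = 27182/75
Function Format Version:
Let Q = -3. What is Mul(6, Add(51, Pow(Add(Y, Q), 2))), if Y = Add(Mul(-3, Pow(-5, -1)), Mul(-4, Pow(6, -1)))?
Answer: Rational(27182, 75) ≈ 362.43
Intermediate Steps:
Y = Rational(-1, 15) (Y = Add(Mul(-3, Rational(-1, 5)), Mul(-4, Rational(1, 6))) = Add(Rational(3, 5), Rational(-2, 3)) = Rational(-1, 15) ≈ -0.066667)
Mul(6, Add(51, Pow(Add(Y, Q), 2))) = Mul(6, Add(51, Pow(Add(Rational(-1, 15), -3), 2))) = Mul(6, Add(51, Pow(Rational(-46, 15), 2))) = Mul(6, Add(51, Rational(2116, 225))) = Mul(6, Rational(13591, 225)) = Rational(27182, 75)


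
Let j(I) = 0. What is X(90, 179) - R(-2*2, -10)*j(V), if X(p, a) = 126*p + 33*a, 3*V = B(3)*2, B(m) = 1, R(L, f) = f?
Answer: 17247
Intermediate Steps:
V = 2/3 (V = (1*2)/3 = (1/3)*2 = 2/3 ≈ 0.66667)
X(p, a) = 33*a + 126*p
X(90, 179) - R(-2*2, -10)*j(V) = (33*179 + 126*90) - (-10)*0 = (5907 + 11340) - 1*0 = 17247 + 0 = 17247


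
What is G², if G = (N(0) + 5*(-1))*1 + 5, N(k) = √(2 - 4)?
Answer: -2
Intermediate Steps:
N(k) = I*√2 (N(k) = √(-2) = I*√2)
G = I*√2 (G = (I*√2 + 5*(-1))*1 + 5 = (I*√2 - 5)*1 + 5 = (-5 + I*√2)*1 + 5 = (-5 + I*√2) + 5 = I*√2 ≈ 1.4142*I)
G² = (I*√2)² = -2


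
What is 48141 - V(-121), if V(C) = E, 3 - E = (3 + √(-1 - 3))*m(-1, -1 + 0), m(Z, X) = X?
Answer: 48135 - 2*I ≈ 48135.0 - 2.0*I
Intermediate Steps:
E = 6 + 2*I (E = 3 - (3 + √(-1 - 3))*(-1 + 0) = 3 - (3 + √(-4))*(-1) = 3 - (3 + 2*I)*(-1) = 3 - (-3 - 2*I) = 3 + (3 + 2*I) = 6 + 2*I ≈ 6.0 + 2.0*I)
V(C) = 6 + 2*I
48141 - V(-121) = 48141 - (6 + 2*I) = 48141 + (-6 - 2*I) = 48135 - 2*I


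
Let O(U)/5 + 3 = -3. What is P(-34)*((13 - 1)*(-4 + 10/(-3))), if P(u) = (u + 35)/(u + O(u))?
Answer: 11/8 ≈ 1.3750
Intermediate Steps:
O(U) = -30 (O(U) = -15 + 5*(-3) = -15 - 15 = -30)
P(u) = (35 + u)/(-30 + u) (P(u) = (u + 35)/(u - 30) = (35 + u)/(-30 + u))
P(-34)*((13 - 1)*(-4 + 10/(-3))) = ((35 - 34)/(-30 - 34))*((13 - 1)*(-4 + 10/(-3))) = (1/(-64))*(12*(-4 + 10*(-⅓))) = (-1/64*1)*(12*(-4 - 10/3)) = -3*(-22)/(16*3) = -1/64*(-88) = 11/8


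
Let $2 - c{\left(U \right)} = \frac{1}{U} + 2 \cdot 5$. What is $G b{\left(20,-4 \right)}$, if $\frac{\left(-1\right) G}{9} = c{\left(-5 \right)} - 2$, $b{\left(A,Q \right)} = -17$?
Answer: $- \frac{7497}{5} \approx -1499.4$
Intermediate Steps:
$c{\left(U \right)} = -8 - \frac{1}{U}$ ($c{\left(U \right)} = 2 - \left(\frac{1}{U} + 2 \cdot 5\right) = 2 - \left(\frac{1}{U} + 10\right) = 2 - \left(10 + \frac{1}{U}\right) = -8 - \frac{1}{U}$)
$G = \frac{441}{5}$ ($G = - 9 \left(\left(-8 - \frac{1}{-5}\right) - 2\right) = - 9 \left(\left(-8 - - \frac{1}{5}\right) - 2\right) = - 9 \left(\left(-8 + \frac{1}{5}\right) - 2\right) = - 9 \left(- \frac{39}{5} - 2\right) = \left(-9\right) \left(- \frac{49}{5}\right) = \frac{441}{5} \approx 88.2$)
$G b{\left(20,-4 \right)} = \frac{441}{5} \left(-17\right) = - \frac{7497}{5}$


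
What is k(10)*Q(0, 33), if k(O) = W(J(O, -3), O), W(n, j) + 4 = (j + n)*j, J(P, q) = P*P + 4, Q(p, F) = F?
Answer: 37488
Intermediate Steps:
J(P, q) = 4 + P² (J(P, q) = P² + 4 = 4 + P²)
W(n, j) = -4 + j*(j + n) (W(n, j) = -4 + (j + n)*j = -4 + j*(j + n))
k(O) = -4 + O² + O*(4 + O²)
k(10)*Q(0, 33) = (-4 + 10² + 10*(4 + 10²))*33 = (-4 + 100 + 10*(4 + 100))*33 = (-4 + 100 + 10*104)*33 = (-4 + 100 + 1040)*33 = 1136*33 = 37488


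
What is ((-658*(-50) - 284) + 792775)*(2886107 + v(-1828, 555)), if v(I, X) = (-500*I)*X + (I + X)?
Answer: 421077208590094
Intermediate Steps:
v(I, X) = I + X - 500*I*X (v(I, X) = -500*I*X + (I + X) = I + X - 500*I*X)
((-658*(-50) - 284) + 792775)*(2886107 + v(-1828, 555)) = ((-658*(-50) - 284) + 792775)*(2886107 + (-1828 + 555 - 500*(-1828)*555)) = ((32900 - 284) + 792775)*(2886107 + (-1828 + 555 + 507270000)) = (32616 + 792775)*(2886107 + 507268727) = 825391*510154834 = 421077208590094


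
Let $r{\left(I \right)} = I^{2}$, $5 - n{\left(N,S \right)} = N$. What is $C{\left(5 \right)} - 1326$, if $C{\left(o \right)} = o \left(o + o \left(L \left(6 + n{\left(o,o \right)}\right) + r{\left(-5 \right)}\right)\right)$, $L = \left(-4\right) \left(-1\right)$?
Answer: $-76$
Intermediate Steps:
$n{\left(N,S \right)} = 5 - N$
$L = 4$
$C{\left(o \right)} = o \left(o + o \left(69 - 4 o\right)\right)$ ($C{\left(o \right)} = o \left(o + o \left(4 \left(6 - \left(-5 + o\right)\right) + \left(-5\right)^{2}\right)\right) = o \left(o + o \left(4 \left(11 - o\right) + 25\right)\right) = o \left(o + o \left(\left(44 - 4 o\right) + 25\right)\right) = o \left(o + o \left(69 - 4 o\right)\right)$)
$C{\left(5 \right)} - 1326 = 5^{2} \left(70 - 20\right) - 1326 = 25 \left(70 - 20\right) - 1326 = 25 \cdot 50 - 1326 = 1250 - 1326 = -76$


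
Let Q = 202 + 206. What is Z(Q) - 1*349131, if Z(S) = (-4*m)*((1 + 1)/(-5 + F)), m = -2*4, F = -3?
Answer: -349139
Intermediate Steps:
Q = 408
m = -8
Z(S) = -8 (Z(S) = (-4*(-8))*((1 + 1)/(-5 - 3)) = 32*(2/(-8)) = 32*(2*(-⅛)) = 32*(-¼) = -8)
Z(Q) - 1*349131 = -8 - 1*349131 = -8 - 349131 = -349139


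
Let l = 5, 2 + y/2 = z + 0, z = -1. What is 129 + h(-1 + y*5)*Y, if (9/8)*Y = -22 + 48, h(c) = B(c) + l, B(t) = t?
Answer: -4247/9 ≈ -471.89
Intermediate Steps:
y = -6 (y = -4 + 2*(-1 + 0) = -4 + 2*(-1) = -4 - 2 = -6)
h(c) = 5 + c (h(c) = c + 5 = 5 + c)
Y = 208/9 (Y = 8*(-22 + 48)/9 = (8/9)*26 = 208/9 ≈ 23.111)
129 + h(-1 + y*5)*Y = 129 + (5 + (-1 - 6*5))*(208/9) = 129 + (5 + (-1 - 30))*(208/9) = 129 + (5 - 31)*(208/9) = 129 - 26*208/9 = 129 - 5408/9 = -4247/9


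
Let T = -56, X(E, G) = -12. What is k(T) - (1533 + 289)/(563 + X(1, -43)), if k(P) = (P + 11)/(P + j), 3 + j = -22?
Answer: -13643/4959 ≈ -2.7512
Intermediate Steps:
j = -25 (j = -3 - 22 = -25)
k(P) = (11 + P)/(-25 + P) (k(P) = (P + 11)/(P - 25) = (11 + P)/(-25 + P))
k(T) - (1533 + 289)/(563 + X(1, -43)) = (11 - 56)/(-25 - 56) - (1533 + 289)/(563 - 12) = -45/(-81) - 1822/551 = -1/81*(-45) - 1822/551 = 5/9 - 1*1822/551 = 5/9 - 1822/551 = -13643/4959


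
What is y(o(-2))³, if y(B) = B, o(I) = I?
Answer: -8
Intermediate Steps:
y(o(-2))³ = (-2)³ = -8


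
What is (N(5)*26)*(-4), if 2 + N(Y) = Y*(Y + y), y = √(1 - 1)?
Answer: -2392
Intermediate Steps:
y = 0 (y = √0 = 0)
N(Y) = -2 + Y² (N(Y) = -2 + Y*(Y + 0) = -2 + Y*Y = -2 + Y²)
(N(5)*26)*(-4) = ((-2 + 5²)*26)*(-4) = ((-2 + 25)*26)*(-4) = (23*26)*(-4) = 598*(-4) = -2392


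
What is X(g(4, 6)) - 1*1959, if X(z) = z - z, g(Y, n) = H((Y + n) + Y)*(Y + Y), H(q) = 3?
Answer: -1959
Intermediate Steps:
g(Y, n) = 6*Y (g(Y, n) = 3*(Y + Y) = 3*(2*Y) = 6*Y)
X(z) = 0
X(g(4, 6)) - 1*1959 = 0 - 1*1959 = 0 - 1959 = -1959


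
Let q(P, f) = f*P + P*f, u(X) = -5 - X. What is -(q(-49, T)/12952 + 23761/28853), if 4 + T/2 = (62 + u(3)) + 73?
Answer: 96958913/93426014 ≈ 1.0378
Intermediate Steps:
T = 246 (T = -8 + 2*((62 + (-5 - 1*3)) + 73) = -8 + 2*((62 + (-5 - 3)) + 73) = -8 + 2*((62 - 8) + 73) = -8 + 2*(54 + 73) = -8 + 2*127 = -8 + 254 = 246)
q(P, f) = 2*P*f (q(P, f) = P*f + P*f = 2*P*f)
-(q(-49, T)/12952 + 23761/28853) = -((2*(-49)*246)/12952 + 23761/28853) = -(-24108*1/12952 + 23761*(1/28853)) = -(-6027/3238 + 23761/28853) = -1*(-96958913/93426014) = 96958913/93426014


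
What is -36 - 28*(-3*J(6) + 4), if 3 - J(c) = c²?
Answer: -2920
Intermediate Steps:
J(c) = 3 - c²
-36 - 28*(-3*J(6) + 4) = -36 - 28*(-3*(3 - 1*6²) + 4) = -36 - 28*(-3*(3 - 1*36) + 4) = -36 - 28*(-3*(3 - 36) + 4) = -36 - 28*(-3*(-33) + 4) = -36 - 28*(99 + 4) = -36 - 28*103 = -36 - 2884 = -2920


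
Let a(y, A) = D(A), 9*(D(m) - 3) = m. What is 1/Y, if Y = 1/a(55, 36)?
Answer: 7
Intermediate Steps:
D(m) = 3 + m/9
a(y, A) = 3 + A/9
Y = ⅐ (Y = 1/(3 + (⅑)*36) = 1/(3 + 4) = 1/7 = ⅐ ≈ 0.14286)
1/Y = 1/(⅐) = 7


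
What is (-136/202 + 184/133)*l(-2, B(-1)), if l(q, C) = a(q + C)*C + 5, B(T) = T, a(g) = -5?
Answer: 95400/13433 ≈ 7.1019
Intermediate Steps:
l(q, C) = 5 - 5*C (l(q, C) = -5*C + 5 = 5 - 5*C)
(-136/202 + 184/133)*l(-2, B(-1)) = (-136/202 + 184/133)*(5 - 5*(-1)) = (-136*1/202 + 184*(1/133))*(5 + 5) = (-68/101 + 184/133)*10 = (9540/13433)*10 = 95400/13433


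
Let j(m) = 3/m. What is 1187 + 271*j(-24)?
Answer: 9225/8 ≈ 1153.1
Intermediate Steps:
1187 + 271*j(-24) = 1187 + 271*(3/(-24)) = 1187 + 271*(3*(-1/24)) = 1187 + 271*(-⅛) = 1187 - 271/8 = 9225/8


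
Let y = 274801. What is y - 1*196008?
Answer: 78793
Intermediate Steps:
y - 1*196008 = 274801 - 1*196008 = 274801 - 196008 = 78793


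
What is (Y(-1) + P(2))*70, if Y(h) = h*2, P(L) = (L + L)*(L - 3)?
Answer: -420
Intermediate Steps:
P(L) = 2*L*(-3 + L) (P(L) = (2*L)*(-3 + L) = 2*L*(-3 + L))
Y(h) = 2*h
(Y(-1) + P(2))*70 = (2*(-1) + 2*2*(-3 + 2))*70 = (-2 + 2*2*(-1))*70 = (-2 - 4)*70 = -6*70 = -420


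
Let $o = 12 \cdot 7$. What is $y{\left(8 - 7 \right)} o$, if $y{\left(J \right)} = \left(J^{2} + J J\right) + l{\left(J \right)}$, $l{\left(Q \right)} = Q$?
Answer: $252$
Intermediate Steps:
$y{\left(J \right)} = J + 2 J^{2}$ ($y{\left(J \right)} = \left(J^{2} + J J\right) + J = \left(J^{2} + J^{2}\right) + J = 2 J^{2} + J = J + 2 J^{2}$)
$o = 84$
$y{\left(8 - 7 \right)} o = \left(8 - 7\right) \left(1 + 2 \left(8 - 7\right)\right) 84 = 1 \left(1 + 2 \cdot 1\right) 84 = 1 \left(1 + 2\right) 84 = 1 \cdot 3 \cdot 84 = 3 \cdot 84 = 252$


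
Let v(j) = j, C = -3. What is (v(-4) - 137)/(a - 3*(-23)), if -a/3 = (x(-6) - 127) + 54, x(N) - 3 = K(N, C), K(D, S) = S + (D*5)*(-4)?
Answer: 47/24 ≈ 1.9583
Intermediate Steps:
K(D, S) = S - 20*D (K(D, S) = S + (5*D)*(-4) = S - 20*D)
x(N) = -20*N (x(N) = 3 + (-3 - 20*N) = -20*N)
a = -141 (a = -3*((-20*(-6) - 127) + 54) = -3*((120 - 127) + 54) = -3*(-7 + 54) = -3*47 = -141)
(v(-4) - 137)/(a - 3*(-23)) = (-4 - 137)/(-141 - 3*(-23)) = -141/(-141 + 69) = -141/(-72) = -141*(-1/72) = 47/24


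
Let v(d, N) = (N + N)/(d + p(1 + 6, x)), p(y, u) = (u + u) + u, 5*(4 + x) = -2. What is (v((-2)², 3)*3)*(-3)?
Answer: 135/23 ≈ 5.8696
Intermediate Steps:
x = -22/5 (x = -4 + (⅕)*(-2) = -4 - ⅖ = -22/5 ≈ -4.4000)
p(y, u) = 3*u (p(y, u) = 2*u + u = 3*u)
v(d, N) = 2*N/(-66/5 + d) (v(d, N) = (N + N)/(d + 3*(-22/5)) = (2*N)/(d - 66/5) = (2*N)/(-66/5 + d) = 2*N/(-66/5 + d))
(v((-2)², 3)*3)*(-3) = ((10*3/(-66 + 5*(-2)²))*3)*(-3) = ((10*3/(-66 + 5*4))*3)*(-3) = ((10*3/(-66 + 20))*3)*(-3) = ((10*3/(-46))*3)*(-3) = ((10*3*(-1/46))*3)*(-3) = -15/23*3*(-3) = -45/23*(-3) = 135/23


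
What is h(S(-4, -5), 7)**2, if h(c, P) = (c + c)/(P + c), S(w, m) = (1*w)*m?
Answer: 1600/729 ≈ 2.1948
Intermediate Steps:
S(w, m) = m*w (S(w, m) = w*m = m*w)
h(c, P) = 2*c/(P + c) (h(c, P) = (2*c)/(P + c) = 2*c/(P + c))
h(S(-4, -5), 7)**2 = (2*(-5*(-4))/(7 - 5*(-4)))**2 = (2*20/(7 + 20))**2 = (2*20/27)**2 = (2*20*(1/27))**2 = (40/27)**2 = 1600/729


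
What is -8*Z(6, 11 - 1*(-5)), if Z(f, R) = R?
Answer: -128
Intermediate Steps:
-8*Z(6, 11 - 1*(-5)) = -8*(11 - 1*(-5)) = -8*(11 + 5) = -8*16 = -128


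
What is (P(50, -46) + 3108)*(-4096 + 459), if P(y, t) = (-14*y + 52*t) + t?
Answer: 109110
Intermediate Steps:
P(y, t) = -14*y + 53*t
(P(50, -46) + 3108)*(-4096 + 459) = ((-14*50 + 53*(-46)) + 3108)*(-4096 + 459) = ((-700 - 2438) + 3108)*(-3637) = (-3138 + 3108)*(-3637) = -30*(-3637) = 109110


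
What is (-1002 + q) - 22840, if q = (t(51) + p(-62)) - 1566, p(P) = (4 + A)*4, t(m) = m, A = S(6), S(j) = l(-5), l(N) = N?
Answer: -25361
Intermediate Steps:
S(j) = -5
A = -5
p(P) = -4 (p(P) = (4 - 5)*4 = -1*4 = -4)
q = -1519 (q = (51 - 4) - 1566 = 47 - 1566 = -1519)
(-1002 + q) - 22840 = (-1002 - 1519) - 22840 = -2521 - 22840 = -25361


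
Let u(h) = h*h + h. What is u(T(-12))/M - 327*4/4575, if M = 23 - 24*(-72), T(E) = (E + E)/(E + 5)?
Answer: -36273764/130843475 ≈ -0.27723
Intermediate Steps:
T(E) = 2*E/(5 + E) (T(E) = (2*E)/(5 + E) = 2*E/(5 + E))
u(h) = h + h² (u(h) = h² + h = h + h²)
M = 1751 (M = 23 + 1728 = 1751)
u(T(-12))/M - 327*4/4575 = ((2*(-12)/(5 - 12))*(1 + 2*(-12)/(5 - 12)))/1751 - 327*4/4575 = ((2*(-12)/(-7))*(1 + 2*(-12)/(-7)))*(1/1751) - 1308*1/4575 = ((2*(-12)*(-⅐))*(1 + 2*(-12)*(-⅐)))*(1/1751) - 436/1525 = (24*(1 + 24/7)/7)*(1/1751) - 436/1525 = ((24/7)*(31/7))*(1/1751) - 436/1525 = (744/49)*(1/1751) - 436/1525 = 744/85799 - 436/1525 = -36273764/130843475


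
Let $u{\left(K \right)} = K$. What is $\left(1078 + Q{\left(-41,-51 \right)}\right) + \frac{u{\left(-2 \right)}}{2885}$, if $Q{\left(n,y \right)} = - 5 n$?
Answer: $\frac{3701453}{2885} \approx 1283.0$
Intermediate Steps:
$\left(1078 + Q{\left(-41,-51 \right)}\right) + \frac{u{\left(-2 \right)}}{2885} = \left(1078 - -205\right) - \frac{2}{2885} = \left(1078 + 205\right) - \frac{2}{2885} = 1283 - \frac{2}{2885} = \frac{3701453}{2885}$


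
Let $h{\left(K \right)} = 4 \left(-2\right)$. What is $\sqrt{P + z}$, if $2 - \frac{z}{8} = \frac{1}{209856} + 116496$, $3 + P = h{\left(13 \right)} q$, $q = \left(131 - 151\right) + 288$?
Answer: $\frac{i \sqrt{160692542826702}}{13116} \approx 966.49 i$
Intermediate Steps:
$h{\left(K \right)} = -8$
$q = 268$ ($q = -20 + 288 = 268$)
$P = -2147$ ($P = -3 - 2144 = -2147$)
$z = - \frac{24446964865}{26232}$ ($z = 16 - 8 \left(\frac{1}{209856} + 116496\right) = 16 - \frac{24447384577}{26232} = - \frac{24446964865}{26232} \approx -9.3195 \cdot 10^{5}$)
$\sqrt{P + z} = \sqrt{-2147 - \frac{24446964865}{26232}} = \sqrt{- \frac{24503284969}{26232}} = \frac{i \sqrt{160692542826702}}{13116}$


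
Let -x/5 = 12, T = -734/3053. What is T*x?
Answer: 44040/3053 ≈ 14.425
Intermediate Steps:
T = -734/3053 (T = -734*1/3053 = -734/3053 ≈ -0.24042)
x = -60 (x = -5*12 = -60)
T*x = -734/3053*(-60) = 44040/3053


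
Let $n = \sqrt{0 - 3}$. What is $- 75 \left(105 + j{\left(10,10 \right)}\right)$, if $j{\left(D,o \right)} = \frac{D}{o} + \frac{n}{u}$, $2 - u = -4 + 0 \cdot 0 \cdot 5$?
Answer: $-7950 - \frac{25 i \sqrt{3}}{2} \approx -7950.0 - 21.651 i$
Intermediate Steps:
$u = 6$ ($u = 2 - \left(-4 + 0 \cdot 0 \cdot 5\right) = 2 - \left(-4 + 0 \cdot 5\right) = 2 - \left(-4 + 0\right) = 2 - -4 = 2 + 4 = 6$)
$n = i \sqrt{3}$ ($n = \sqrt{-3} = i \sqrt{3} \approx 1.732 i$)
$j{\left(D,o \right)} = \frac{D}{o} + \frac{i \sqrt{3}}{6}$
$- 75 \left(105 + j{\left(10,10 \right)}\right) = - 75 \left(105 + \left(\frac{10}{10} + \frac{i \sqrt{3}}{6}\right)\right) = - 75 \left(105 + \left(10 \cdot \frac{1}{10} + \frac{i \sqrt{3}}{6}\right)\right) = - 75 \left(105 + \left(1 + \frac{i \sqrt{3}}{6}\right)\right) = - 75 \left(106 + \frac{i \sqrt{3}}{6}\right) = -7950 - \frac{25 i \sqrt{3}}{2}$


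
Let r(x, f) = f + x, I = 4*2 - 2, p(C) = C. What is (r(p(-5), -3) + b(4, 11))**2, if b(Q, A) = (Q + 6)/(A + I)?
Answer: 15876/289 ≈ 54.934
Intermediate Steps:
I = 6 (I = 8 - 2 = 6)
b(Q, A) = (6 + Q)/(6 + A) (b(Q, A) = (Q + 6)/(A + 6) = (6 + Q)/(6 + A))
(r(p(-5), -3) + b(4, 11))**2 = ((-3 - 5) + (6 + 4)/(6 + 11))**2 = (-8 + 10/17)**2 = (-126/17)**2 = 15876/289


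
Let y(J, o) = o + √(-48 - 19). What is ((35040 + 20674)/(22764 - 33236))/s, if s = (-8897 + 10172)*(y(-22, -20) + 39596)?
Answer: -5404258/51255853362175 + 27857*I*√67/10456194085883700 ≈ -1.0544e-7 + 2.1807e-11*I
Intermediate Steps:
y(J, o) = o + I*√67 (y(J, o) = o + √(-67) = o + I*√67)
s = 50459400 + 1275*I*√67 (s = (-8897 + 10172)*((-20 + I*√67) + 39596) = 1275*(39576 + I*√67) = 50459400 + 1275*I*√67 ≈ 5.0459e+7 + 10436.0*I)
((35040 + 20674)/(22764 - 33236))/s = ((35040 + 20674)/(22764 - 33236))/(50459400 + 1275*I*√67) = (55714/(-10472))/(50459400 + 1275*I*√67) = (55714*(-1/10472))/(50459400 + 1275*I*√67) = -27857/(5236*(50459400 + 1275*I*√67))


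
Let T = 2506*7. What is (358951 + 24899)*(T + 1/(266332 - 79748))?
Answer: 628181374328325/93292 ≈ 6.7335e+9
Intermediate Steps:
T = 17542
(358951 + 24899)*(T + 1/(266332 - 79748)) = (358951 + 24899)*(17542 + 1/(266332 - 79748)) = 383850*(17542 + 1/186584) = 383850*(3273056529/186584) = 628181374328325/93292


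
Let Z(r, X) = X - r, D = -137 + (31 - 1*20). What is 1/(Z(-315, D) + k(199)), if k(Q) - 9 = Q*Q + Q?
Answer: 1/39998 ≈ 2.5001e-5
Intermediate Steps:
D = -126 (D = -137 + (31 - 20) = -137 + 11 = -126)
k(Q) = 9 + Q + Q**2 (k(Q) = 9 + (Q*Q + Q) = 9 + (Q**2 + Q) = 9 + (Q + Q**2) = 9 + Q + Q**2)
1/(Z(-315, D) + k(199)) = 1/((-126 - 1*(-315)) + (9 + 199 + 199**2)) = 1/((-126 + 315) + (9 + 199 + 39601)) = 1/(189 + 39809) = 1/39998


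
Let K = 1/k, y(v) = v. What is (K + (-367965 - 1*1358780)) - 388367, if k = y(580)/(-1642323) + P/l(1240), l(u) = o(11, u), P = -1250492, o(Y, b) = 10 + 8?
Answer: -723971739591206281/342285297226 ≈ -2.1151e+6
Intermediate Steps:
o(Y, b) = 18
l(u) = 18
k = -342285297226/4926969 (k = 580/(-1642323) - 1250492/18 = 580*(-1/1642323) - 1250492*1/18 = -580/1642323 - 625246/9 = -342285297226/4926969 ≈ -69472.)
K = -4926969/342285297226 (K = 1/(-342285297226/4926969) = -4926969/342285297226 ≈ -1.4394e-5)
(K + (-367965 - 1*1358780)) - 388367 = (-4926969/342285297226 + (-367965 - 1*1358780)) - 388367 = (-4926969/342285297226 + (-367965 - 1358780)) - 388367 = (-4926969/342285297226 - 1726745) - 388367 = -591039425563436339/342285297226 - 388367 = -723971739591206281/342285297226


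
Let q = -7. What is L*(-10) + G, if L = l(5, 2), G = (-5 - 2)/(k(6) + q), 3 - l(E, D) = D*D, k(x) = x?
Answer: 17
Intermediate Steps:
l(E, D) = 3 - D² (l(E, D) = 3 - D*D = 3 - D²)
G = 7 (G = (-5 - 2)/(6 - 7) = -7/(-1) = -7*(-1) = 7)
L = -1 (L = 3 - 1*2² = 3 - 1*4 = 3 - 4 = -1)
L*(-10) + G = -1*(-10) + 7 = 10 + 7 = 17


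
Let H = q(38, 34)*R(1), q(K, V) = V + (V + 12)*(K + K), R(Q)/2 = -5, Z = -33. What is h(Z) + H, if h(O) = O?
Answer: -35333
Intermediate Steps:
R(Q) = -10 (R(Q) = 2*(-5) = -10)
q(K, V) = V + 2*K*(12 + V) (q(K, V) = V + (12 + V)*(2*K) = V + 2*K*(12 + V))
H = -35300 (H = (34 + 24*38 + 2*38*34)*(-10) = (34 + 912 + 2584)*(-10) = 3530*(-10) = -35300)
h(Z) + H = -33 - 35300 = -35333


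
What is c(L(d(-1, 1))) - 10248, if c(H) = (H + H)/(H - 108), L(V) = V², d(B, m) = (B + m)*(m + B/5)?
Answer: -10248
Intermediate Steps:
d(B, m) = (B + m)*(m + B/5) (d(B, m) = (B + m)*(m + B*(⅕)) = (B + m)*(m + B/5))
c(H) = 2*H/(-108 + H) (c(H) = (2*H)/(-108 + H) = 2*H/(-108 + H))
c(L(d(-1, 1))) - 10248 = 2*(1² + (⅕)*(-1)² + (6/5)*(-1)*1)²/(-108 + (1² + (⅕)*(-1)² + (6/5)*(-1)*1)²) - 10248 = 2*(1 + (⅕)*1 - 6/5)²/(-108 + (1 + (⅕)*1 - 6/5)²) - 10248 = 2*(1 + ⅕ - 6/5)²/(-108 + (1 + ⅕ - 6/5)²) - 10248 = 2*0²/(-108 + 0²) - 10248 = 2*0/(-108 + 0) - 10248 = 2*0/(-108) - 10248 = 2*0*(-1/108) - 10248 = 0 - 10248 = -10248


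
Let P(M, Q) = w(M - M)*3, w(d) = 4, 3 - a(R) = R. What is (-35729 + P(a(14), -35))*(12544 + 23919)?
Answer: -1302348971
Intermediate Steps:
a(R) = 3 - R
P(M, Q) = 12 (P(M, Q) = 4*3 = 12)
(-35729 + P(a(14), -35))*(12544 + 23919) = (-35729 + 12)*(12544 + 23919) = -35717*36463 = -1302348971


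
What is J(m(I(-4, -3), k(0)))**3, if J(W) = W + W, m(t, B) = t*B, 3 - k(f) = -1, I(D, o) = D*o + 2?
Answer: 1404928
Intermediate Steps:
I(D, o) = 2 + D*o
k(f) = 4 (k(f) = 3 - 1*(-1) = 3 + 1 = 4)
m(t, B) = B*t
J(W) = 2*W
J(m(I(-4, -3), k(0)))**3 = (2*(4*(2 - 4*(-3))))**3 = (2*(4*(2 + 12)))**3 = (2*(4*14))**3 = (2*56)**3 = 112**3 = 1404928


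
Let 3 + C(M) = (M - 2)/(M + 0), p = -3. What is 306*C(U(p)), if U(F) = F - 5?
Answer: -1071/2 ≈ -535.50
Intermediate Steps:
U(F) = -5 + F
C(M) = -3 + (-2 + M)/M (C(M) = -3 + (M - 2)/(M + 0) = -3 + (-2 + M)/M)
306*C(U(p)) = 306*(-2 - 2/(-5 - 3)) = 306*(-2 - 2/(-8)) = 306*(-2 - 2*(-⅛)) = 306*(-2 + ¼) = 306*(-7/4) = -1071/2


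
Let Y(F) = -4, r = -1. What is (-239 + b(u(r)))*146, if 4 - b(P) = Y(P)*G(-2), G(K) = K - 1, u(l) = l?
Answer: -36062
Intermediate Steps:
G(K) = -1 + K
b(P) = -8 (b(P) = 4 - (-4)*(-1 - 2) = 4 - (-4)*(-3) = 4 - 1*12 = 4 - 12 = -8)
(-239 + b(u(r)))*146 = (-239 - 8)*146 = -247*146 = -36062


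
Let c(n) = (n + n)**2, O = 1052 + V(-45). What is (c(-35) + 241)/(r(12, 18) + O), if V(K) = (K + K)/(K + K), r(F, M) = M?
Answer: 5141/1071 ≈ 4.8002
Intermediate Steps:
V(K) = 1 (V(K) = (2*K)/((2*K)) = (2*K)*(1/(2*K)) = 1)
O = 1053 (O = 1052 + 1 = 1053)
c(n) = 4*n**2 (c(n) = (2*n)**2 = 4*n**2)
(c(-35) + 241)/(r(12, 18) + O) = (4*(-35)**2 + 241)/(18 + 1053) = (4*1225 + 241)/1071 = (4900 + 241)*(1/1071) = 5141*(1/1071) = 5141/1071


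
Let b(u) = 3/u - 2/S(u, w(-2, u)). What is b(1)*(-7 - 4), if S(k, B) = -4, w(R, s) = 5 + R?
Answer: -77/2 ≈ -38.500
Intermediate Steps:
b(u) = ½ + 3/u (b(u) = 3/u - 2/(-4) = 3/u - 2*(-¼) = 3/u + ½ = ½ + 3/u)
b(1)*(-7 - 4) = ((½)*(6 + 1)/1)*(-7 - 4) = ((½)*1*7)*(-11) = (7/2)*(-11) = -77/2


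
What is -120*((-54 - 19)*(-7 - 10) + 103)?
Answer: -161280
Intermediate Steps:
-120*((-54 - 19)*(-7 - 10) + 103) = -120*(-73*(-17) + 103) = -120*(1241 + 103) = -120*1344 = -161280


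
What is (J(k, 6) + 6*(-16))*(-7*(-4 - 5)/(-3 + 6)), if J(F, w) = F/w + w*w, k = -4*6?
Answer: -1344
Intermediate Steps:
k = -24
J(F, w) = w² + F/w (J(F, w) = F/w + w² = w² + F/w)
(J(k, 6) + 6*(-16))*(-7*(-4 - 5)/(-3 + 6)) = ((-24 + 6³)/6 + 6*(-16))*(-7*(-4 - 5)/(-3 + 6)) = ((-24 + 216)/6 - 96)*(-(-63)/3) = ((⅙)*192 - 96)*(-(-63)/3) = (32 - 96)*(-7*(-3)) = -64*21 = -1344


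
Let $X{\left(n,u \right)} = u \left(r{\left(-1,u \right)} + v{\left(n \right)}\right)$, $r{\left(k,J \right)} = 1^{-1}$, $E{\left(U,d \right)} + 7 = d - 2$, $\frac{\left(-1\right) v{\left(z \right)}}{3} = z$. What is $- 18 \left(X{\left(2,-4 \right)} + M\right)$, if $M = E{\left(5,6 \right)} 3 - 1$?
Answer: $-180$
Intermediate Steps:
$v{\left(z \right)} = - 3 z$
$E{\left(U,d \right)} = -9 + d$ ($E{\left(U,d \right)} = -7 + \left(d - 2\right) = -7 + \left(-2 + d\right) = -9 + d$)
$r{\left(k,J \right)} = 1$
$M = -10$ ($M = \left(-9 + 6\right) 3 - 1 = \left(-3\right) 3 - 1 = -9 - 1 = -10$)
$X{\left(n,u \right)} = u \left(1 - 3 n\right)$
$- 18 \left(X{\left(2,-4 \right)} + M\right) = - 18 \left(- 4 \left(1 - 6\right) - 10\right) = - 18 \left(\left(-4\right) \left(-5\right) - 10\right) = - 18 \left(20 - 10\right) = \left(-18\right) 10 = -180$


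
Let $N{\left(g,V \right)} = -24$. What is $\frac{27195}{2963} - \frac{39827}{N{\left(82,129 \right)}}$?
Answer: $\frac{118660081}{71112} \approx 1668.6$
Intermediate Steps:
$\frac{27195}{2963} - \frac{39827}{N{\left(82,129 \right)}} = \frac{27195}{2963} - \frac{39827}{-24} = 27195 \cdot \frac{1}{2963} - - \frac{39827}{24} = \frac{27195}{2963} + \frac{39827}{24} = \frac{118660081}{71112}$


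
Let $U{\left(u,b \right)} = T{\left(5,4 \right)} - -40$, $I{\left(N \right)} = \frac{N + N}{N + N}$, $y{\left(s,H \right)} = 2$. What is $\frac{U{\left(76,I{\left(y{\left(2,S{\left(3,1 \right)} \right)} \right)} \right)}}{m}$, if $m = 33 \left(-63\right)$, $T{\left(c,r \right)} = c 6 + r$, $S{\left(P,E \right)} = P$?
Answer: $- \frac{74}{2079} \approx -0.035594$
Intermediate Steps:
$T{\left(c,r \right)} = r + 6 c$ ($T{\left(c,r \right)} = 6 c + r = r + 6 c$)
$I{\left(N \right)} = 1$ ($I{\left(N \right)} = \frac{2 N}{2 N} = 2 N \frac{1}{2 N} = 1$)
$U{\left(u,b \right)} = 74$ ($U{\left(u,b \right)} = \left(4 + 6 \cdot 5\right) - -40 = \left(4 + 30\right) + 40 = 34 + 40 = 74$)
$m = -2079$
$\frac{U{\left(76,I{\left(y{\left(2,S{\left(3,1 \right)} \right)} \right)} \right)}}{m} = \frac{74}{-2079} = 74 \left(- \frac{1}{2079}\right) = - \frac{74}{2079}$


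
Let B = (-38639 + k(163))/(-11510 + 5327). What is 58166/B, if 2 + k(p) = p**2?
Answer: 59940063/2012 ≈ 29791.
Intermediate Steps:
k(p) = -2 + p**2
B = 4024/2061 (B = (-38639 + (-2 + 163**2))/(-11510 + 5327) = (-38639 + (-2 + 26569))/(-6183) = (-38639 + 26567)*(-1/6183) = -12072*(-1/6183) = 4024/2061 ≈ 1.9524)
58166/B = 58166/(4024/2061) = 58166*(2061/4024) = 59940063/2012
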